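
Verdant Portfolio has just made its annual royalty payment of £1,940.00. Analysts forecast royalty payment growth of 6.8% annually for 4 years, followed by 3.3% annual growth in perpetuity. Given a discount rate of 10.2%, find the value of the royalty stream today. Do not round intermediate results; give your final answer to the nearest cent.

D_1 = 2071.92000
D_2 = 2212.81056
D_3 = 2363.28168
D_4 = 2523.98483
Terminal value at year 4: TV = D_4×(1+g_2)/(r−g_2) = 2607.27633/0.069 = 37786.61350
P_0 = D_1/(1+r)^1 + D_2/(1+r)^2 + D_3/(1+r)^3 + D_4/(1+r)^4 + TV/(1+r)^4
    = 1880.14519 + 1822.13708 + 1765.91870 + 1711.43482 + 25621.91543 = 32801.55122

£32801.55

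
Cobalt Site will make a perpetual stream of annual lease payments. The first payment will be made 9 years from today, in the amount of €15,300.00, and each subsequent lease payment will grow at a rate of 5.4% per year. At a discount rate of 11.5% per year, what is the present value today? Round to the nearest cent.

Value at end of year 8: C₁ / (r − g) = €15,300.00 / (0.115 − 0.054) = €250,819.6721
Discount to today: PV = €250,819.6721 / (1 + 0.115)^8 = €250,819.6721 / 2.388905 = €104,993.56

€104993.56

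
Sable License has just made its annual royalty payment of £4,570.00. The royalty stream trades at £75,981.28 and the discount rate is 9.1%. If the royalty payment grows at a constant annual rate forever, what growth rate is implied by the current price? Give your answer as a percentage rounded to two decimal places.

P = D₀(1+g)/(r−g) ⇒ P(r−g) = D₀(1+g) ⇒ g(P+D₀) = P·r − D₀
g = (P·r − D₀)/(P + D₀) = (£75,981.28×0.091 − £4,570.00) / (£75,981.28 + £4,570.00) = 0.029103

2.91%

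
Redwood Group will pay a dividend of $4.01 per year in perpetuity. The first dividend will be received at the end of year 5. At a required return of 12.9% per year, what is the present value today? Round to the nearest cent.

Value at end of year 4: C / r = $4.01 / 0.129 = $31.0853
Discount to today: PV = $31.0853 / (1 + 0.129)^4 = $31.0853 / 1.624710 = $19.13

$19.13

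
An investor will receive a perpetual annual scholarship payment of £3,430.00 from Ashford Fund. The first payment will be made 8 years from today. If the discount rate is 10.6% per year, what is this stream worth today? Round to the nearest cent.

£15984.62

Value at end of year 7: C / r = £3,430.00 / 0.106 = £32,358.4906
Discount to today: PV = £32,358.4906 / (1 + 0.106)^7 = £32,358.4906 / 2.024351 = £15,984.62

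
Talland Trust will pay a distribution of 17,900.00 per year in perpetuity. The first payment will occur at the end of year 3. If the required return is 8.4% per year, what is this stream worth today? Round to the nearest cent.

Value at end of year 2: C / r = 17,900.00 / 0.084 = 213,095.2381
Discount to today: PV = 213,095.2381 / (1 + 0.084)^2 = 213,095.2381 / 1.175056 = 181,349.01

181349.01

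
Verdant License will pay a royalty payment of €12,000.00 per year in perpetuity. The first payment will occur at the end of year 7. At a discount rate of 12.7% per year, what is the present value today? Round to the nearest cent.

€46114.13

Value at end of year 6: C / r = €12,000.00 / 0.127 = €94,488.1890
Discount to today: PV = €94,488.1890 / (1 + 0.127)^6 = €94,488.1890 / 2.049007 = €46,114.13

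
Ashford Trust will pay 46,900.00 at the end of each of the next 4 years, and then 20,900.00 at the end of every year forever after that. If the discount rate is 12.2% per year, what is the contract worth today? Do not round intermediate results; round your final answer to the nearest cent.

PV of 4-year annuity: 46,900.00 × [1 − (1+0.122)^−4] / 0.122 = 141853.71822
Perpetuity value at year 4: 20,900.00 / 0.122 = 171311.47541
PV of perpetuity: 171311.47541 / (1+0.122)^4 = 108097.34512
Total PV = 141853.71822 + 108097.34512 = 249951.06334

249951.06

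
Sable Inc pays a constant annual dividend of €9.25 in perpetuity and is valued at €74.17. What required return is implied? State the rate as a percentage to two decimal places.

12.47%

P = C/r ⇒ r = C/P = €9.25/€74.17 = 0.124713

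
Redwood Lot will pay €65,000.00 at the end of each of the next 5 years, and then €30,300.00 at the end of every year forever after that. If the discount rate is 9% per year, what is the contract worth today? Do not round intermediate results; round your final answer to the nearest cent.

PV of 5-year annuity: €65,000.00 × [1 − (1+0.09)^−5] / 0.09 = 252827.33212
Perpetuity value at year 5: €30,300.00 / 0.09 = 336666.66667
PV of perpetuity: 336666.66667 / (1+0.09)^5 = 218810.23339
Total PV = 252827.33212 + 218810.23339 = 471637.56550

€471637.57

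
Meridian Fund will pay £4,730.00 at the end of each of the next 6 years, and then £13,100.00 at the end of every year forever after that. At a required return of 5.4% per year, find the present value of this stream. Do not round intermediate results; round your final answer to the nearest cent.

PV of 6-year annuity: £4,730.00 × [1 − (1+0.054)^−6] / 0.054 = 23703.94196
Perpetuity value at year 6: £13,100.00 / 0.054 = 242592.59259
PV of perpetuity: 242592.59259 / (1+0.054)^6 = 176943.19731
Total PV = 23703.94196 + 176943.19731 = 200647.13927

£200647.14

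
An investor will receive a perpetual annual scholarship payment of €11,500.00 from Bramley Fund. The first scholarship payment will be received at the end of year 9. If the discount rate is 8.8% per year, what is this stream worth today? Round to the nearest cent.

€66555.51

Value at end of year 8: C / r = €11,500.00 / 0.088 = €130,681.8182
Discount to today: PV = €130,681.8182 / (1 + 0.088)^8 = €130,681.8182 / 1.963501 = €66,555.51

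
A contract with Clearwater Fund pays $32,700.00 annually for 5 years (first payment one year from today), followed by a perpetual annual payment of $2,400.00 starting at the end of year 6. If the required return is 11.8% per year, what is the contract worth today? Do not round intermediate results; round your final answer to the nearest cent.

$130107.04

PV of 5-year annuity: $32,700.00 × [1 − (1+0.118)^−5] / 0.118 = 118462.56120
Perpetuity value at year 5: $2,400.00 / 0.118 = 20338.98305
PV of perpetuity: 20338.98305 / (1+0.118)^5 = 11644.48315
Total PV = 118462.56120 + 11644.48315 = 130107.04434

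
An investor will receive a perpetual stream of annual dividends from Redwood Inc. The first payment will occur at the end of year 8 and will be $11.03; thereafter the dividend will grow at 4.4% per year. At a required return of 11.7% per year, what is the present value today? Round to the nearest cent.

Value at end of year 7: C₁ / (r − g) = $11.03 / (0.117 − 0.044) = $151.0959
Discount to today: PV = $151.0959 / (1 + 0.117)^7 = $151.0959 / 2.169563 = $69.64

$69.64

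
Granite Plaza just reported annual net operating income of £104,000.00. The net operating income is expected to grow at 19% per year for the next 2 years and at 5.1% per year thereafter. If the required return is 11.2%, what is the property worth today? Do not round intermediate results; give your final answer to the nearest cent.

D_1 = 123760.00000
D_2 = 147274.40000
Terminal value at year 2: TV = D_2×(1+g_2)/(r−g_2) = 154785.39440/0.061 = 2537465.48197
P_0 = D_1/(1+r)^1 + D_2/(1+r)^2 + TV/(1+r)^2
    = 111294.96403 + 119101.62517 + 2052062.42719 = 2282459.01639

£2282459.02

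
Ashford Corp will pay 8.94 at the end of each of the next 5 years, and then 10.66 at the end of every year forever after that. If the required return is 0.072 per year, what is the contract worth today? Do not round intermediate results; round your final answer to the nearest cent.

141.04

PV of 5-year annuity: 8.94 × [1 − (1+0.072)^−5] / 0.072 = 36.46030
Perpetuity value at year 5: 10.66 / 0.072 = 148.05556
PV of perpetuity: 148.05556 / (1+0.072)^5 = 104.58052
Total PV = 36.46030 + 104.58052 = 141.04082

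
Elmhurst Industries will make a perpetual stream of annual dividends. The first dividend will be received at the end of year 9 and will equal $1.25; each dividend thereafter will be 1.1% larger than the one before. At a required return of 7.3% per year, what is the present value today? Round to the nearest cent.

$11.47

Value at end of year 8: C₁ / (r − g) = $1.25 / (0.073 − 0.011) = $20.1613
Discount to today: PV = $20.1613 / (1 + 0.073)^8 = $20.1613 / 1.757105 = $11.47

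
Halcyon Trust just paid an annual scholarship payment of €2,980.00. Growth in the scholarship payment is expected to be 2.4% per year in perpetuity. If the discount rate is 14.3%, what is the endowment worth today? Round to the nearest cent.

€25643.03

D₁ = D₀ × (1 + g) = €2,980.00 × 1.024 = €3,051.5200
Growing perpetuity: P = D₁ / (r − g) = €3,051.5200 / (0.143 − 0.024) = €25,643.03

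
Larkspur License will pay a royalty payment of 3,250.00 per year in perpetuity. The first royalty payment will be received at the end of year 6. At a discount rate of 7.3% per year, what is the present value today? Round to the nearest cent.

31301.27

Value at end of year 5: C / r = 3,250.00 / 0.073 = 44,520.5479
Discount to today: PV = 44,520.5479 / (1 + 0.073)^5 = 44,520.5479 / 1.422324 = 31,301.27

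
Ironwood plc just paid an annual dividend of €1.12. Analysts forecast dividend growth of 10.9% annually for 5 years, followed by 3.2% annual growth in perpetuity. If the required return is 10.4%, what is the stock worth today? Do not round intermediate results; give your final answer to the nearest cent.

D_1 = 1.24208
D_2 = 1.37747
D_3 = 1.52761
D_4 = 1.69412
D_5 = 1.87878
Terminal value at year 5: TV = D_5×(1+g_2)/(r−g_2) = 1.93890/0.072 = 26.92917
P_0 = D_1/(1+r)^1 + D_2/(1+r)^2 + D_3/(1+r)^3 + D_4/(1+r)^4 + D_5/(1+r)^5 + TV/(1+r)^5
    = 1.12507 + 1.13017 + 1.13529 + 1.14043 + 1.14559 + 16.42017 = 22.09672

€22.10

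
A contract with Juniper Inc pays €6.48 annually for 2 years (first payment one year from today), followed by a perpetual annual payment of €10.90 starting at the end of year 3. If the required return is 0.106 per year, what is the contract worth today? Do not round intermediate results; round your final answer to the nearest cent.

€95.22

PV of 2-year annuity: €6.48 × [1 − (1+0.106)^−2] / 0.106 = 11.15638
Perpetuity value at year 2: €10.90 / 0.106 = 102.83019
PV of perpetuity: 102.83019 / (1+0.106)^2 = 84.06406
Total PV = 11.15638 + 84.06406 = 95.22044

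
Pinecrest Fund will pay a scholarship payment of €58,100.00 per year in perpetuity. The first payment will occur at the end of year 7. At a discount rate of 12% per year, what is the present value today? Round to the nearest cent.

€245293.90

Value at end of year 6: C / r = €58,100.00 / 0.12 = €484,166.6667
Discount to today: PV = €484,166.6667 / (1 + 0.12)^6 = €484,166.6667 / 1.973823 = €245,293.90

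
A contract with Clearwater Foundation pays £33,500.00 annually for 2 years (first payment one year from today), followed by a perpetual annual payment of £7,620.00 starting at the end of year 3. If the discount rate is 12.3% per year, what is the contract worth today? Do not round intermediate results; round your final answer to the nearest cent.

£105517.93

PV of 2-year annuity: £33,500.00 × [1 − (1+0.123)^−2] / 0.123 = 56394.31018
Perpetuity value at year 2: £7,620.00 / 0.123 = 61951.21951
PV of perpetuity: 61951.21951 / (1+0.123)^2 = 49123.61821
Total PV = 56394.31018 + 49123.61821 = 105517.92839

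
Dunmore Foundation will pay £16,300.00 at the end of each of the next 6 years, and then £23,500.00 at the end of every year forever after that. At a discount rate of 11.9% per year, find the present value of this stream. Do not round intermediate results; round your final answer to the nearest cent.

£167792.83

PV of 6-year annuity: £16,300.00 × [1 − (1+0.119)^−6] / 0.119 = 67206.17137
Perpetuity value at year 6: £23,500.00 / 0.119 = 197478.99160
PV of perpetuity: 197478.99160 / (1+0.119)^6 = 100586.65865
Total PV = 67206.17137 + 100586.65865 = 167792.83001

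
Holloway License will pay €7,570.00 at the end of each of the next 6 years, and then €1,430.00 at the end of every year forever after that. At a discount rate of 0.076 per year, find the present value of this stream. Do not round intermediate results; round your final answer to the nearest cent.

€47548.02

PV of 6-year annuity: €7,570.00 × [1 − (1+0.076)^−6] / 0.076 = 35423.94103
Perpetuity value at year 6: €1,430.00 / 0.076 = 18815.78947
PV of perpetuity: 18815.78947 / (1+0.076)^6 = 12124.08067
Total PV = 35423.94103 + 12124.08067 = 47548.02170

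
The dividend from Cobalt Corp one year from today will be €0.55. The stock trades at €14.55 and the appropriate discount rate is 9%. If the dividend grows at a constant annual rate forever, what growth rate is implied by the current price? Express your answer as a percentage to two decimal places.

P = D₁/(r−g) ⇒ g = r − D₁/P = 0.09 − €0.55/€14.55 = 0.052199

5.22%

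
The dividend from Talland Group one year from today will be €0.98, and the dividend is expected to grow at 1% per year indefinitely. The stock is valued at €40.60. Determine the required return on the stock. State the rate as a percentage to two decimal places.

3.41%

P = D₁/(r − g) ⇒ r = D₁/P + g = €0.9800/€40.60 + 0.01 = 0.024138 + 0.01 = 0.034138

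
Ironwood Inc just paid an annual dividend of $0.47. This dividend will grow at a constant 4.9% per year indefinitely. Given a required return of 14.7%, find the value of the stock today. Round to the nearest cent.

$5.03

D₁ = D₀ × (1 + g) = $0.47 × 1.049 = $0.4930
Growing perpetuity: P = D₁ / (r − g) = $0.4930 / (0.147 − 0.049) = $5.03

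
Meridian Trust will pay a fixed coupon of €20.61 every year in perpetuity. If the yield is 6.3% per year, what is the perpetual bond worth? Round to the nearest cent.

Level perpetuity: PV = C / r = €20.61 / 0.063 = €327.14

€327.14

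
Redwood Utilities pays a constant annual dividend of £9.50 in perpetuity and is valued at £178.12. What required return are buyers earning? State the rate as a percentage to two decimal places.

P = C/r ⇒ r = C/P = £9.50/£178.12 = 0.053335

5.33%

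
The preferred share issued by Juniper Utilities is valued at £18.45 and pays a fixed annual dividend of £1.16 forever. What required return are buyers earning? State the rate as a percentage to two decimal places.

P = C/r ⇒ r = C/P = £1.16/£18.45 = 0.062873

6.29%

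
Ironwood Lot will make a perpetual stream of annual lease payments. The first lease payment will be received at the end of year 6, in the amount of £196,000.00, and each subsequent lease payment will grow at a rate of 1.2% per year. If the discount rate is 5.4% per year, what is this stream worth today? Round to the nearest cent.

£3587597.61

Value at end of year 5: C₁ / (r − g) = £196,000.00 / (0.054 − 0.012) = £4,666,666.6667
Discount to today: PV = £4,666,666.6667 / (1 + 0.054)^5 = £4,666,666.6667 / 1.300778 = £3,587,597.61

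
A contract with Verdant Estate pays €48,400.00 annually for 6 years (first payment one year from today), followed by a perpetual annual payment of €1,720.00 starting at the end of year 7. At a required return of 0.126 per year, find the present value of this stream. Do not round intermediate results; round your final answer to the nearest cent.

€202353.74

PV of 6-year annuity: €48,400.00 × [1 − (1+0.126)^−6] / 0.126 = 195656.01079
Perpetuity value at year 6: €1,720.00 / 0.126 = 13650.79365
PV of perpetuity: 13650.79365 / (1+0.126)^6 = 6697.72880
Total PV = 195656.01079 + 6697.72880 = 202353.73959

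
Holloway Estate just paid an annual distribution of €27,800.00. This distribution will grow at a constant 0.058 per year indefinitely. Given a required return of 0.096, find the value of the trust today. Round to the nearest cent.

€774010.53

D₁ = D₀ × (1 + g) = €27,800.00 × 1.058 = €29,412.4000
Growing perpetuity: P = D₁ / (r − g) = €29,412.4000 / (0.096 − 0.058) = €774,010.53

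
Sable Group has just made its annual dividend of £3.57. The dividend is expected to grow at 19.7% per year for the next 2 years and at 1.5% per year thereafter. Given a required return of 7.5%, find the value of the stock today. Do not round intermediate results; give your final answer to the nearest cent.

D_1 = 4.27329
D_2 = 5.11513
Terminal value at year 2: TV = D_2×(1+g_2)/(r−g_2) = 5.19186/0.06 = 86.53092
P_0 = D_1/(1+r)^1 + D_2/(1+r)^2 + TV/(1+r)^2
    = 3.97515 + 4.42629 + 74.87802 = 83.27947

£83.28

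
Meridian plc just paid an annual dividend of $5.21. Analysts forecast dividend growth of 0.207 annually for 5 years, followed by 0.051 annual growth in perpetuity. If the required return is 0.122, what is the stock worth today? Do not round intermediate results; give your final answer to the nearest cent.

$143.71

D_1 = 6.28847
D_2 = 7.59018
D_3 = 9.16135
D_4 = 11.05775
D_5 = 13.34671
Terminal value at year 5: TV = D_5×(1+g_2)/(r−g_2) = 14.02739/0.071 = 197.56884
P_0 = D_1/(1+r)^1 + D_2/(1+r)^2 + D_3/(1+r)^3 + D_4/(1+r)^4 + D_5/(1+r)^5 + TV/(1+r)^5
    = 5.60470 + 6.02930 + 6.48606 + 6.97743 + 7.50602 + 111.11026 = 143.71376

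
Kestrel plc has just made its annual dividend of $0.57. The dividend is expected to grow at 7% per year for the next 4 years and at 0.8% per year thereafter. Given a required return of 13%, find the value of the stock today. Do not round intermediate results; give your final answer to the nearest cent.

D_1 = 0.60990
D_2 = 0.65259
D_3 = 0.69827
D_4 = 0.74715
Terminal value at year 4: TV = D_4×(1+g_2)/(r−g_2) = 0.75313/0.122 = 6.17320
P_0 = D_1/(1+r)^1 + D_2/(1+r)^2 + D_3/(1+r)^3 + D_4/(1+r)^4 + TV/(1+r)^4
    = 0.53973 + 0.51108 + 0.48394 + 0.45824 + 3.78614 = 5.77914

$5.78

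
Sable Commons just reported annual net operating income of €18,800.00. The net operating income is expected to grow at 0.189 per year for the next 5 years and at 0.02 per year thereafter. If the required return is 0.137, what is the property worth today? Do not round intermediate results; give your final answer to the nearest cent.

D_1 = 22353.20000
D_2 = 26577.95480
D_3 = 31601.18826
D_4 = 37573.81284
D_5 = 44675.26346
Terminal value at year 5: TV = D_5×(1+g_2)/(r−g_2) = 45568.76873/0.117 = 389476.65584
P_0 = D_1/(1+r)^1 + D_2/(1+r)^2 + D_3/(1+r)^3 + D_4/(1+r)^4 + D_5/(1+r)^5 + TV/(1+r)^5
    = 19659.80651 + 20558.93574 + 21499.18610 + 22482.43824 + 23510.65881 + 204964.71780 = 312675.74319

€312675.74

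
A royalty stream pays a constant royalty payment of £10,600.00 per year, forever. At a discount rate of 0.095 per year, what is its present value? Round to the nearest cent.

Level perpetuity: PV = C / r = £10,600.00 / 0.095 = £111,578.95

£111578.95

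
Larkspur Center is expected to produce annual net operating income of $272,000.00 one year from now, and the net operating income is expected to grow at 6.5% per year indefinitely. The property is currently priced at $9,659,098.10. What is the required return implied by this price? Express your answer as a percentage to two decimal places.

P = D₁/(r − g) ⇒ r = D₁/P + g = $272,000.0000/$9,659,098.10 + 0.065 = 0.028160 + 0.065 = 0.093160

9.32%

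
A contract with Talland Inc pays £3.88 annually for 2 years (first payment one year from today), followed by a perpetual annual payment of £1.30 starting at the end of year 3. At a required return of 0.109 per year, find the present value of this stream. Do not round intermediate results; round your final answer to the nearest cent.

£16.35

PV of 2-year annuity: £3.88 × [1 − (1+0.109)^−2] / 0.109 = 6.65342
Perpetuity value at year 2: £1.30 / 0.109 = 11.92661
PV of perpetuity: 11.92661 / (1+0.109)^2 = 9.69737
Total PV = 6.65342 + 9.69737 = 16.35079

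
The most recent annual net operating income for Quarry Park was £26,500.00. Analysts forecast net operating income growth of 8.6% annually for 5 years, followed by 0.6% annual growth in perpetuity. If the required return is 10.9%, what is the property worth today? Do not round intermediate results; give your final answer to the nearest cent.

D_1 = 28779.00000
D_2 = 31253.99400
D_3 = 33941.83748
D_4 = 36860.83551
D_5 = 40030.86736
Terminal value at year 5: TV = D_5×(1+g_2)/(r−g_2) = 40271.05257/0.103 = 390981.09287
P_0 = D_1/(1+r)^1 + D_2/(1+r)^2 + D_3/(1+r)^3 + D_4/(1+r)^4 + D_5/(1+r)^5 + TV/(1+r)^5
    = 25950.40577 + 25412.20980 + 24885.17569 + 24369.07196 + 23863.67191 + 233076.25184 = 357556.78697

£357556.79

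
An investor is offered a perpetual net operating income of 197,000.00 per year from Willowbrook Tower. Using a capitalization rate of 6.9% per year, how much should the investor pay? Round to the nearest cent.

2855072.46

Level perpetuity: PV = C / r = 197,000.00 / 0.069 = 2,855,072.46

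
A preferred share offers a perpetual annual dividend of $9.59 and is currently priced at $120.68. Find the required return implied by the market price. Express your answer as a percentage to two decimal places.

P = C/r ⇒ r = C/P = $9.59/$120.68 = 0.079466

7.95%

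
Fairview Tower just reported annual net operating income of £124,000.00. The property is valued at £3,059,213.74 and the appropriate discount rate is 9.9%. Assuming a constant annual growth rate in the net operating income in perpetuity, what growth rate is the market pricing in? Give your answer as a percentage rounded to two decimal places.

P = D₀(1+g)/(r−g) ⇒ P(r−g) = D₀(1+g) ⇒ g(P+D₀) = P·r − D₀
g = (P·r − D₀)/(P + D₀) = (£3,059,213.74×0.099 − £124,000.00) / (£3,059,213.74 + £124,000.00) = 0.056189

5.62%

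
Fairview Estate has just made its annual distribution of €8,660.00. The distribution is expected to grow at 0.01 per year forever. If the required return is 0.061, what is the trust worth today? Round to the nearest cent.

D₁ = D₀ × (1 + g) = €8,660.00 × 1.01 = €8,746.6000
Growing perpetuity: P = D₁ / (r − g) = €8,746.6000 / (0.061 − 0.01) = €171,501.96

€171501.96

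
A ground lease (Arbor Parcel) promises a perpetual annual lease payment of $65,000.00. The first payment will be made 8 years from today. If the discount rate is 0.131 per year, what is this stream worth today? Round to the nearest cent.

$209606.06

Value at end of year 7: C / r = $65,000.00 / 0.131 = $496,183.2061
Discount to today: PV = $496,183.2061 / (1 + 0.131)^7 = $496,183.2061 / 2.367218 = $209,606.06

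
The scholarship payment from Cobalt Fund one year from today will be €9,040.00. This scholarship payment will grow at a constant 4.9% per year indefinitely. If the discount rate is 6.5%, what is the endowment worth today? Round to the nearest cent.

€565000.00

Growing perpetuity: P = D₁ / (r − g) = €9,040.0000 / (0.065 − 0.049) = €565,000.00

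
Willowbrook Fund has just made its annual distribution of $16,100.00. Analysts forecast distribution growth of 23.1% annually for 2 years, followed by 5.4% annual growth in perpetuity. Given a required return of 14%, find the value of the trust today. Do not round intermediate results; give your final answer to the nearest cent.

$266235.77

D_1 = 19819.10000
D_2 = 24397.31210
Terminal value at year 2: TV = D_2×(1+g_2)/(r−g_2) = 25714.76695/0.086 = 299008.91806
P_0 = D_1/(1+r)^1 + D_2/(1+r)^2 + TV/(1+r)^2
    = 17385.17544 + 18772.93944 + 230077.65317 = 266235.76805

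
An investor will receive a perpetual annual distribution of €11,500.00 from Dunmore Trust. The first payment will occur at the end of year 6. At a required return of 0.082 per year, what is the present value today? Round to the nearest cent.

€94568.76

Value at end of year 5: C / r = €11,500.00 / 0.082 = €140,243.9024
Discount to today: PV = €140,243.9024 / (1 + 0.082)^5 = €140,243.9024 / 1.482983 = €94,568.76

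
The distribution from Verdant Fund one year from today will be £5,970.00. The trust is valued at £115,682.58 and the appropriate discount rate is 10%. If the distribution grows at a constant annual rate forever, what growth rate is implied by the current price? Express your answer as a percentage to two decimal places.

P = D₁/(r−g) ⇒ g = r − D₁/P = 0.1 − £5,970.00/£115,682.58 = 0.048393

4.84%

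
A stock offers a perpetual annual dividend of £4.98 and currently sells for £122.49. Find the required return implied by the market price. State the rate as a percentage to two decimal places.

4.07%

P = C/r ⇒ r = C/P = £4.98/£122.49 = 0.040656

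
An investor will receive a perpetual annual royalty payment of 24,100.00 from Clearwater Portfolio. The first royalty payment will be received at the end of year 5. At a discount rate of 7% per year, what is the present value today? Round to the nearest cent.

262653.92

Value at end of year 4: C / r = 24,100.00 / 0.07 = 344,285.7143
Discount to today: PV = 344,285.7143 / (1 + 0.07)^4 = 344,285.7143 / 1.310796 = 262,653.92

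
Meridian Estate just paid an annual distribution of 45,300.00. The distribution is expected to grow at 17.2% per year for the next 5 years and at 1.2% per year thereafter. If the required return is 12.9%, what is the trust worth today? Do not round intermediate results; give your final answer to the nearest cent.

726079.39

D_1 = 53091.60000
D_2 = 62223.35520
D_3 = 72925.77229
D_4 = 85469.00513
D_5 = 100169.67401
Terminal value at year 5: TV = D_5×(1+g_2)/(r−g_2) = 101371.71010/0.117 = 866424.87264
P_0 = D_1/(1+r)^1 + D_2/(1+r)^2 + D_3/(1+r)^3 + D_4/(1+r)^4 + D_5/(1+r)^5 + TV/(1+r)^5
    = 47025.33215 + 48816.37669 + 50675.63639 + 52605.70934 + 54609.29260 + 472347.04369 = 726079.39086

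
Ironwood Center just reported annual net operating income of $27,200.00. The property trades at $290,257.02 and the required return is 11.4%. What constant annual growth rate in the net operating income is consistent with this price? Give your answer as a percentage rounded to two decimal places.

1.86%

P = D₀(1+g)/(r−g) ⇒ P(r−g) = D₀(1+g) ⇒ g(P+D₀) = P·r − D₀
g = (P·r − D₀)/(P + D₀) = ($290,257.02×0.114 − $27,200.00) / ($290,257.02 + $27,200.00) = 0.018551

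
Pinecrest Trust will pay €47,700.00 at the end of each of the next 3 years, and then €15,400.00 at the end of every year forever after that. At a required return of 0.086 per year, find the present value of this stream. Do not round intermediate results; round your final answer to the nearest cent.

€261416.98

PV of 3-year annuity: €47,700.00 × [1 − (1+0.086)^−3] / 0.086 = 121608.73187
Perpetuity value at year 3: €15,400.00 / 0.086 = 179069.76744
PV of perpetuity: 179069.76744 / (1+0.086)^3 = 139808.24814
Total PV = 121608.73187 + 139808.24814 = 261416.98001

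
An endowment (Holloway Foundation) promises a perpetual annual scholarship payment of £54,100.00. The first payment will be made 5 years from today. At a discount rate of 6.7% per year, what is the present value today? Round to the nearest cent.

£622966.63

Value at end of year 4: C / r = £54,100.00 / 0.067 = £807,462.6866
Discount to today: PV = £807,462.6866 / (1 + 0.067)^4 = £807,462.6866 / 1.296157 = £622,966.63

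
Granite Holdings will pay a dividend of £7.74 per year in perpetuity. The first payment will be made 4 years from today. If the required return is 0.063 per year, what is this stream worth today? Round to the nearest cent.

Value at end of year 3: C / r = £7.74 / 0.063 = £122.8571
Discount to today: PV = £122.8571 / (1 + 0.063)^3 = £122.8571 / 1.201157 = £102.28

£102.28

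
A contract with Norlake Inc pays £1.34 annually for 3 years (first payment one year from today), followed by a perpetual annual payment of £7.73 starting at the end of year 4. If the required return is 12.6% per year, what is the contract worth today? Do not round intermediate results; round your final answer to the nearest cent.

PV of 3-year annuity: £1.34 × [1 − (1+0.126)^−3] / 0.126 = 3.18556
Perpetuity value at year 3: £7.73 / 0.126 = 61.34921
PV of perpetuity: 61.34921 / (1+0.126)^3 = 42.97281
Total PV = 3.18556 + 42.97281 = 46.15837

£46.16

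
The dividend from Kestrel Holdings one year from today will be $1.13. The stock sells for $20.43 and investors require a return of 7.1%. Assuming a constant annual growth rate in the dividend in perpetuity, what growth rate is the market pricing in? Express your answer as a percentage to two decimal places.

1.57%

P = D₁/(r−g) ⇒ g = r − D₁/P = 0.071 − $1.13/$20.43 = 0.015689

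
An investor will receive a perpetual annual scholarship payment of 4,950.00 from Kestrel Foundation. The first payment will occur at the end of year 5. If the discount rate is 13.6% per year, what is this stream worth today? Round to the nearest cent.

Value at end of year 4: C / r = 4,950.00 / 0.136 = 36,397.0588
Discount to today: PV = 36,397.0588 / (1 + 0.136)^4 = 36,397.0588 / 1.665380 = 21,855.11

21855.11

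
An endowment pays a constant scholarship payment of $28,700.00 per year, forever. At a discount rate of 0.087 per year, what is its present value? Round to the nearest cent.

Level perpetuity: PV = C / r = $28,700.00 / 0.087 = $329,885.06

$329885.06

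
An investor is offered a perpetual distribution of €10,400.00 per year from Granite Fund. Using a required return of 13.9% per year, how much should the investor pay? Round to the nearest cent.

€74820.14

Level perpetuity: PV = C / r = €10,400.00 / 0.139 = €74,820.14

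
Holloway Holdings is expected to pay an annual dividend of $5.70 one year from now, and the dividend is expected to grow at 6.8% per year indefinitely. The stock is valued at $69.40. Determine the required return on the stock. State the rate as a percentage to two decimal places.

15.01%

P = D₁/(r − g) ⇒ r = D₁/P + g = $5.7000/$69.40 + 0.068 = 0.082133 + 0.068 = 0.150133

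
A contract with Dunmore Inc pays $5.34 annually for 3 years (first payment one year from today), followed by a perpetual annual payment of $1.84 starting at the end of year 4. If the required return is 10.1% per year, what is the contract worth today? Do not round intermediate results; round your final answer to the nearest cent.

$26.91

PV of 3-year annuity: $5.34 × [1 − (1+0.101)^−3] / 0.101 = 13.25645
Perpetuity value at year 3: $1.84 / 0.101 = 18.21782
PV of perpetuity: 18.21782 / (1+0.101)^3 = 13.65006
Total PV = 13.25645 + 13.65006 = 26.90650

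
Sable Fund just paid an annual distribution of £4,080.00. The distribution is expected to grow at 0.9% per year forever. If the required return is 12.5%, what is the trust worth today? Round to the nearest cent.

£35488.97

D₁ = D₀ × (1 + g) = £4,080.00 × 1.009 = £4,116.7200
Growing perpetuity: P = D₁ / (r − g) = £4,116.7200 / (0.125 − 0.009) = £35,488.97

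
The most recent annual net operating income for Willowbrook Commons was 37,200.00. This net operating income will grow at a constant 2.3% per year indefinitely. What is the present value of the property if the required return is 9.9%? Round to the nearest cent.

500731.58

D₁ = D₀ × (1 + g) = 37,200.00 × 1.023 = 38,055.6000
Growing perpetuity: P = D₁ / (r − g) = 38,055.6000 / (0.099 − 0.023) = 500,731.58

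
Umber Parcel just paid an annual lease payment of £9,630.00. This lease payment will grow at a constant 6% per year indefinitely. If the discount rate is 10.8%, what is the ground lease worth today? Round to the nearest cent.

D₁ = D₀ × (1 + g) = £9,630.00 × 1.06 = £10,207.8000
Growing perpetuity: P = D₁ / (r − g) = £10,207.8000 / (0.108 − 0.06) = £212,662.50

£212662.50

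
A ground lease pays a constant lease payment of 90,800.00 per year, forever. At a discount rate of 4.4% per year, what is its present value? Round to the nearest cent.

Level perpetuity: PV = C / r = 90,800.00 / 0.044 = 2,063,636.36

2063636.36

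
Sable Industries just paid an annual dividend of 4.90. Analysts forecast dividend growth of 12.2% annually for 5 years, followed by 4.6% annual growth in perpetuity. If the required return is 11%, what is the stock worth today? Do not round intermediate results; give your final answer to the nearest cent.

D_1 = 5.49780
D_2 = 6.16853
D_3 = 6.92109
D_4 = 7.76547
D_5 = 8.71285
Terminal value at year 5: TV = D_5×(1+g_2)/(r−g_2) = 9.11364/0.064 = 142.40068
P_0 = D_1/(1+r)^1 + D_2/(1+r)^2 + D_3/(1+r)^3 + D_4/(1+r)^4 + D_5/(1+r)^5 + TV/(1+r)^5
    = 4.95297 + 5.00652 + 5.06064 + 5.11535 + 5.17065 + 84.50787 = 109.81402

109.81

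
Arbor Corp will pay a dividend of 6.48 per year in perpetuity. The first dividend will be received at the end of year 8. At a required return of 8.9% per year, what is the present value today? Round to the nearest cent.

Value at end of year 7: C / r = 6.48 / 0.089 = 72.8090
Discount to today: PV = 72.8090 / (1 + 0.089)^7 = 72.8090 / 1.816332 = 40.09

40.09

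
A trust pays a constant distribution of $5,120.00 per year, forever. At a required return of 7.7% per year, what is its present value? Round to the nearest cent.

$66493.51

Level perpetuity: PV = C / r = $5,120.00 / 0.077 = $66,493.51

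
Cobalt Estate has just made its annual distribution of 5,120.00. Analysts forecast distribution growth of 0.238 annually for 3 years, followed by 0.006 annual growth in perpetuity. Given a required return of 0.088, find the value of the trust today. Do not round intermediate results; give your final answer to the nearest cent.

112537.95

D_1 = 6338.56000
D_2 = 7847.13728
D_3 = 9714.75595
Terminal value at year 3: TV = D_3×(1+g_2)/(r−g_2) = 9773.04449/0.082 = 119183.46937
P_0 = D_1/(1+r)^1 + D_2/(1+r)^2 + D_3/(1+r)^3 + TV/(1+r)^3
    = 5825.88235 + 6629.08304 + 7543.01913 + 92539.96636 = 112537.95088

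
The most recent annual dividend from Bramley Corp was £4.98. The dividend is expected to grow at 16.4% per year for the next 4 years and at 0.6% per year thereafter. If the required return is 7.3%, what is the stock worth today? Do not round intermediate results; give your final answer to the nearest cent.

D_1 = 5.79672
D_2 = 6.74738
D_3 = 7.85395
D_4 = 9.14200
Terminal value at year 4: TV = D_4×(1+g_2)/(r−g_2) = 9.19685/0.067 = 137.26646
P_0 = D_1/(1+r)^1 + D_2/(1+r)^2 + D_3/(1+r)^3 + D_4/(1+r)^4 + TV/(1+r)^4
    = 5.40235 + 5.86052 + 6.35754 + 6.89672 + 103.55368 = 128.07081

£128.07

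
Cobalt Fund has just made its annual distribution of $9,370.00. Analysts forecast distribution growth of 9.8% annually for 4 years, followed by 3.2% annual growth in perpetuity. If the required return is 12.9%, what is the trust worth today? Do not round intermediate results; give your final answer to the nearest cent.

D_1 = 10288.26000
D_2 = 11296.50948
D_3 = 12403.56741
D_4 = 13619.11702
Terminal value at year 4: TV = D_4×(1+g_2)/(r−g_2) = 14054.92876/0.097 = 144896.17278
P_0 = D_1/(1+r)^1 + D_2/(1+r)^2 + D_3/(1+r)^3 + D_4/(1+r)^4 + TV/(1+r)^4
    = 9112.71922 + 8862.50284 + 8619.15688 + 8382.49270 + 89182.80888 = 124159.68051

$124159.68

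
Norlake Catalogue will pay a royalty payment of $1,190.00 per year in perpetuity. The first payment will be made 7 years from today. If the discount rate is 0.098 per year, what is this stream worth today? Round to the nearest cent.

$6929.58

Value at end of year 6: C / r = $1,190.00 / 0.098 = $12,142.8571
Discount to today: PV = $12,142.8571 / (1 + 0.098)^6 = $12,142.8571 / 1.752323 = $6,929.58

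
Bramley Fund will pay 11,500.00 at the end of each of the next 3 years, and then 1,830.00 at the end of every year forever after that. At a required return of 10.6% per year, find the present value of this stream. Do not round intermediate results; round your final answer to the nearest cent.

41060.24

PV of 3-year annuity: 11,500.00 × [1 − (1+0.106)^−3] / 0.106 = 28299.38787
Perpetuity value at year 3: 1,830.00 / 0.106 = 17264.15094
PV of perpetuity: 17264.15094 / (1+0.106)^3 = 12760.85705
Total PV = 28299.38787 + 12760.85705 = 41060.24492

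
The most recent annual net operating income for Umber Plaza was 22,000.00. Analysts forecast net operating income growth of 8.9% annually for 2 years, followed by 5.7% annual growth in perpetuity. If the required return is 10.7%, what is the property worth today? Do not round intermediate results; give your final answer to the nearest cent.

493011.06

D_1 = 23958.00000
D_2 = 26090.26200
Terminal value at year 2: TV = D_2×(1+g_2)/(r−g_2) = 27577.40693/0.05 = 551548.13868
P_0 = D_1/(1+r)^1 + D_2/(1+r)^2 + TV/(1+r)^2
    = 21642.27642 + 21290.36949 + 450078.41100 = 493011.05691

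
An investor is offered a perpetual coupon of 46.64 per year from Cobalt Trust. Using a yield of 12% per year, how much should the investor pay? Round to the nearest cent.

388.67

Level perpetuity: PV = C / r = 46.64 / 0.12 = 388.67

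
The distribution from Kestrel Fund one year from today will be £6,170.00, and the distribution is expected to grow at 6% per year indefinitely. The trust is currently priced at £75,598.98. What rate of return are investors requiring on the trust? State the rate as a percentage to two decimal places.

14.16%

P = D₁/(r − g) ⇒ r = D₁/P + g = £6,170.0000/£75,598.98 + 0.06 = 0.081615 + 0.06 = 0.141615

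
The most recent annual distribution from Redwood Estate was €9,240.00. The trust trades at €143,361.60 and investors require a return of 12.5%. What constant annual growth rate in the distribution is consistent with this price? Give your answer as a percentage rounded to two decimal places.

5.69%

P = D₀(1+g)/(r−g) ⇒ P(r−g) = D₀(1+g) ⇒ g(P+D₀) = P·r − D₀
g = (P·r − D₀)/(P + D₀) = (€143,361.60×0.125 − €9,240.00) / (€143,361.60 + €9,240.00) = 0.056881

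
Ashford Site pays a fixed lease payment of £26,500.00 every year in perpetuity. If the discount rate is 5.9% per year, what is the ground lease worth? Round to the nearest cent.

£449152.54

Level perpetuity: PV = C / r = £26,500.00 / 0.059 = £449,152.54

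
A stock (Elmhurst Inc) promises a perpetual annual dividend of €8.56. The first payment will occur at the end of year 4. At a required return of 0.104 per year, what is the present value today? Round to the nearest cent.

€61.17

Value at end of year 3: C / r = €8.56 / 0.104 = €82.3077
Discount to today: PV = €82.3077 / (1 + 0.104)^3 = €82.3077 / 1.345573 = €61.17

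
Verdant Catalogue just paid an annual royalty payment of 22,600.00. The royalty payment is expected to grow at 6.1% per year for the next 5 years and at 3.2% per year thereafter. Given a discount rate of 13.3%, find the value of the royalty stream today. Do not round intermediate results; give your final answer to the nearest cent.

259498.44

D_1 = 23978.60000
D_2 = 25441.29460
D_3 = 26993.21357
D_4 = 28639.79960
D_5 = 30386.82737
Terminal value at year 5: TV = D_5×(1+g_2)/(r−g_2) = 31359.20585/0.101 = 310487.18663
P_0 = D_1/(1+r)^1 + D_2/(1+r)^2 + D_3/(1+r)^3 + D_4/(1+r)^4 + D_5/(1+r)^5 + TV/(1+r)^5
    = 21163.81289 + 19818.89274 + 18559.43971 + 17380.02254 + 16275.55509 + 166300.72128 = 259498.44424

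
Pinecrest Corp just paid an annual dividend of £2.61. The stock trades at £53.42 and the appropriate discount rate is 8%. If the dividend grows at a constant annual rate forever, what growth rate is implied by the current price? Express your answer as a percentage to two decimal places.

P = D₀(1+g)/(r−g) ⇒ P(r−g) = D₀(1+g) ⇒ g(P+D₀) = P·r − D₀
g = (P·r − D₀)/(P + D₀) = (£53.42×0.08 − £2.61) / (£53.42 + £2.61) = 0.029691

2.97%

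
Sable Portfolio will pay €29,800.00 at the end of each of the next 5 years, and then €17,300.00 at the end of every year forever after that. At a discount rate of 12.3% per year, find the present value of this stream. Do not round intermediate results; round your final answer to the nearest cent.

PV of 5-year annuity: €29,800.00 × [1 − (1+0.123)^−5] / 0.123 = 106628.74246
Perpetuity value at year 5: €17,300.00 / 0.123 = 140650.40650
PV of perpetuity: 140650.40650 / (1+0.123)^5 = 78748.48554
Total PV = 106628.74246 + 78748.48554 = 185377.22801

€185377.23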